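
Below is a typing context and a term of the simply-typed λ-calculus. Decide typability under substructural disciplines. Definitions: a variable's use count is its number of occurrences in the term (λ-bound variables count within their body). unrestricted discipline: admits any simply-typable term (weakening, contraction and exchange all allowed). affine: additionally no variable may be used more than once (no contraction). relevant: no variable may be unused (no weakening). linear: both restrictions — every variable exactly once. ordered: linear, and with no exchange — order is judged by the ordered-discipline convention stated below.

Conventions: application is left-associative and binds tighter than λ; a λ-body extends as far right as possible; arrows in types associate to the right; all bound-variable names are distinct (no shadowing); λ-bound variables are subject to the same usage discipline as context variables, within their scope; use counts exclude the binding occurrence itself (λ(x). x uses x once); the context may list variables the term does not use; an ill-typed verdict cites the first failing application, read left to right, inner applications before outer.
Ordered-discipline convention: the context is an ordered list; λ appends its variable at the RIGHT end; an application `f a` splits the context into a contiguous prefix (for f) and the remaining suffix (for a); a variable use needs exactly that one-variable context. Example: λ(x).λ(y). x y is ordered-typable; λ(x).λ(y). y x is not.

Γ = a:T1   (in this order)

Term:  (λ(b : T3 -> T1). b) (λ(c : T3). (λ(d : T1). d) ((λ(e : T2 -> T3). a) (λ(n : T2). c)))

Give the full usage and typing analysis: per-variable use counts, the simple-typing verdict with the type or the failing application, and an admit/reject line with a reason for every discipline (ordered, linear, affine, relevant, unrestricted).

use counts: a=1, b (λ-bound)=1, c (λ-bound)=1, d (λ-bound)=1, e (λ-bound)=0, n (λ-bound)=0
use order (left to right): b, d, a, c
typing: well-typed — term : T3 -> T1
ordered: ✗ — needs weakening: e, n unused
linear: ✗ — needs weakening: e, n unused
affine: ✓ — at most one use each (a, b, c, d, e, n)
relevant: ✗ — needs weakening: e, n unused
unrestricted: ✓ — type-checks (T3 -> T1) and nothing is barred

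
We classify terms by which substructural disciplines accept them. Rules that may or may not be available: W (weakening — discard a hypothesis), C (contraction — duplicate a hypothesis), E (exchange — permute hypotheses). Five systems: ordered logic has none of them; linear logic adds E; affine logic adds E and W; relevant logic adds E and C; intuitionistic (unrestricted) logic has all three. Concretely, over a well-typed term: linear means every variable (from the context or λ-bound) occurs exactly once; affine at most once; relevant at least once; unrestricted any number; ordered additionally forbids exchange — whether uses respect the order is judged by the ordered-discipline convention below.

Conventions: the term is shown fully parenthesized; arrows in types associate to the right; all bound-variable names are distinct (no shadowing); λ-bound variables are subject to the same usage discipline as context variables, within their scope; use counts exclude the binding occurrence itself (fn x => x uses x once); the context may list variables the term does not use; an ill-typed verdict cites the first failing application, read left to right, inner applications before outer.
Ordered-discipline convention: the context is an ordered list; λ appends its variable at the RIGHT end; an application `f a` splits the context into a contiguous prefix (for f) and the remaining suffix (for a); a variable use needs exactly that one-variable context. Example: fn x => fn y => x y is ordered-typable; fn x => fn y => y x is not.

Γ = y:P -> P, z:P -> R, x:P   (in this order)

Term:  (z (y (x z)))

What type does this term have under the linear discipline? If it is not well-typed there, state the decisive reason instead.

not well-typed under linear — the type mismatch rejects it
counts: y: 1×, z: 2×, x: 1×
use order (left to right): z, y, x, z
typing: ill-typed: non-function type P applied to an argument
all disciplines: ordered ✗ | linear ✗ | affine ✗ | relevant ✗ | unrestricted ✗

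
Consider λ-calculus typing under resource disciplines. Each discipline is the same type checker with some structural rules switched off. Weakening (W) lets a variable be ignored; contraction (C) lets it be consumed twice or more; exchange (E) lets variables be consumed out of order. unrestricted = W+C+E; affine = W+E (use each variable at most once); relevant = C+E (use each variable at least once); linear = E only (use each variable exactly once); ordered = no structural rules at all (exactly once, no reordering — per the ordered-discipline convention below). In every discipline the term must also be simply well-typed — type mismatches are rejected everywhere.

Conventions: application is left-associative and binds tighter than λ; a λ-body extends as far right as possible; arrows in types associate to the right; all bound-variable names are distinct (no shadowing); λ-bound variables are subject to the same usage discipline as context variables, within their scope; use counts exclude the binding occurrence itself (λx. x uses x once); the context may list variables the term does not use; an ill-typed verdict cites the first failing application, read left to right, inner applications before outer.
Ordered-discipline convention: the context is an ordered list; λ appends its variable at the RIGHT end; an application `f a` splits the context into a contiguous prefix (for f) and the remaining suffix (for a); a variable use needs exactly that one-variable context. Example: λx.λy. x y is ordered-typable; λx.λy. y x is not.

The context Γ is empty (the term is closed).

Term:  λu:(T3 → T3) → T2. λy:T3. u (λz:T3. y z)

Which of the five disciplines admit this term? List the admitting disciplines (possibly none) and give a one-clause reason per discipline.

admitted in: none
use counts: u (λ-bound): 1×; y (λ-bound): 1×; z (λ-bound): 1×
uses in reading order: u, y, z
typing: ill-typed: can't apply a value of type T3
ordered: ✗ — fails simple typing
linear: ✗ — a type mismatch blocks all five
affine: ✗ — the type mismatch rejects it
relevant: ✗ — not simply typable
unrestricted: ✗ — fails simple typing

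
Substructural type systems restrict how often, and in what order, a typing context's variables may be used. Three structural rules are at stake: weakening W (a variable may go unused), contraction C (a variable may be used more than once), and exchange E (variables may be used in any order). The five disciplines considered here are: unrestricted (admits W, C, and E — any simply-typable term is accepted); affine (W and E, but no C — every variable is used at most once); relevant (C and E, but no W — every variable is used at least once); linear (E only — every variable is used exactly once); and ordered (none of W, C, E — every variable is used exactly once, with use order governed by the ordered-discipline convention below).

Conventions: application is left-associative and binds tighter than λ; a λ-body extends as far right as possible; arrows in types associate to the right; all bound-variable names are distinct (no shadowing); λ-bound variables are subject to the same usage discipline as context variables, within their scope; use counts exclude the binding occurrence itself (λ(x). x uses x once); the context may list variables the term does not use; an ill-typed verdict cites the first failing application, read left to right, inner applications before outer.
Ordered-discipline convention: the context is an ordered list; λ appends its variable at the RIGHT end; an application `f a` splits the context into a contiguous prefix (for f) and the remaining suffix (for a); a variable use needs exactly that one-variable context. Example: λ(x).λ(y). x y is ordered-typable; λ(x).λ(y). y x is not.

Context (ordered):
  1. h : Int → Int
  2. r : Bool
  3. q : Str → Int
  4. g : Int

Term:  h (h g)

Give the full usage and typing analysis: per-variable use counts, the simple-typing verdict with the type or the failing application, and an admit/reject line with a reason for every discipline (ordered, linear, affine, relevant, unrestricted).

counts: h: 2; r: 0; q: 0; g: 1
left-to-right use order: h, h, g
typing: ✓ — Int
ordered ✗ (needs contraction — h ×2; r, q left unused)
linear ✗ (needs contraction — h ×2; r, q left unused)
affine ✗ (needs contraction — h ×2)
relevant ✗ (r, q left unused)
unrestricted ✓ (type-checks (Int) and nothing is barred)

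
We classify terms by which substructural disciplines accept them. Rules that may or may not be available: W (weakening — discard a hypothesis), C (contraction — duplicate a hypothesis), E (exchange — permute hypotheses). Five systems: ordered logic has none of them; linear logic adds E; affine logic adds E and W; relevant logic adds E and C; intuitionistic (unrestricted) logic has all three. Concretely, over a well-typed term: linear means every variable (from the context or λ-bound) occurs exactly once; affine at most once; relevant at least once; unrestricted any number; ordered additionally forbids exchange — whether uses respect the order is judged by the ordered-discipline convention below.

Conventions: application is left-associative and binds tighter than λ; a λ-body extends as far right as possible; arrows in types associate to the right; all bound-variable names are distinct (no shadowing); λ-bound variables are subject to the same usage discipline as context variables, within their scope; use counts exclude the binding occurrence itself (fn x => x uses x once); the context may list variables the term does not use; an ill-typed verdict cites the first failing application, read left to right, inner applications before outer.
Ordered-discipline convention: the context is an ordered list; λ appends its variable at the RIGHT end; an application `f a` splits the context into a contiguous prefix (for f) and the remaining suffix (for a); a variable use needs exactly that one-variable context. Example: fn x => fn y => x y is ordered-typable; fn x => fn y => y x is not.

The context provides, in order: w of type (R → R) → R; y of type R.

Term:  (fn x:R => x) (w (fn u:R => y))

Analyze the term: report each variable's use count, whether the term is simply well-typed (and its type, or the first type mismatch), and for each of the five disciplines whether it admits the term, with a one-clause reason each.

counts: w: 1, y: 1, x (bound): 1, u (bound): 0
order of uses: x, w, y
typing: the term checks, with type R
ordered: ✗ — u never used (weakening)
linear: ✗ — u never used (weakening)
affine: ✓ — at most one use each (w, y, x, u)
relevant: ✗ — u never used (weakening)
unrestricted: ✓ — simply typable at R; W, C, E all held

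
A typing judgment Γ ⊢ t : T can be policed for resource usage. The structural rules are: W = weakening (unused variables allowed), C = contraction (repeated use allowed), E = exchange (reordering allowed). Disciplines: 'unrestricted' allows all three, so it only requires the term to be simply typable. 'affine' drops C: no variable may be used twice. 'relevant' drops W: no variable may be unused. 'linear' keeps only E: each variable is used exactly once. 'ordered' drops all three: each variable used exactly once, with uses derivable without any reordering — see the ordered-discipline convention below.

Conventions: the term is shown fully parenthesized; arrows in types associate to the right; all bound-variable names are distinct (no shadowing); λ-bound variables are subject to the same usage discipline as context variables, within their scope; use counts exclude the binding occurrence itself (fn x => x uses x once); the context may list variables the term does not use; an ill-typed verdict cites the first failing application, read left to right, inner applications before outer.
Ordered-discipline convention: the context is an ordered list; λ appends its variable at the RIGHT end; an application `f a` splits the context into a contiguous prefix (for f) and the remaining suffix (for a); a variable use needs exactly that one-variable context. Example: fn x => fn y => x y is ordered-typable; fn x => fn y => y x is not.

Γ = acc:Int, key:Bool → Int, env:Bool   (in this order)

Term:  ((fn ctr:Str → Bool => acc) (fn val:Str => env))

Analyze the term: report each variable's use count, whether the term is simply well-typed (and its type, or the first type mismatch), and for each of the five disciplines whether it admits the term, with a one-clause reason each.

counts: acc=1, key=0, env=1, ctr (bound)=0, val (bound)=0
left-to-right use order: acc, env
typing: well-typed at Int
ordered: ✗, unused: key, ctr, val — weakening required
linear: ✗, unused: key, ctr, val — weakening required
affine: ✓, at most one use each (acc, key, env, ctr, val)
relevant: ✗, unused: key, ctr, val — weakening required
unrestricted: ✓, simply typable at Int; W, C, E all held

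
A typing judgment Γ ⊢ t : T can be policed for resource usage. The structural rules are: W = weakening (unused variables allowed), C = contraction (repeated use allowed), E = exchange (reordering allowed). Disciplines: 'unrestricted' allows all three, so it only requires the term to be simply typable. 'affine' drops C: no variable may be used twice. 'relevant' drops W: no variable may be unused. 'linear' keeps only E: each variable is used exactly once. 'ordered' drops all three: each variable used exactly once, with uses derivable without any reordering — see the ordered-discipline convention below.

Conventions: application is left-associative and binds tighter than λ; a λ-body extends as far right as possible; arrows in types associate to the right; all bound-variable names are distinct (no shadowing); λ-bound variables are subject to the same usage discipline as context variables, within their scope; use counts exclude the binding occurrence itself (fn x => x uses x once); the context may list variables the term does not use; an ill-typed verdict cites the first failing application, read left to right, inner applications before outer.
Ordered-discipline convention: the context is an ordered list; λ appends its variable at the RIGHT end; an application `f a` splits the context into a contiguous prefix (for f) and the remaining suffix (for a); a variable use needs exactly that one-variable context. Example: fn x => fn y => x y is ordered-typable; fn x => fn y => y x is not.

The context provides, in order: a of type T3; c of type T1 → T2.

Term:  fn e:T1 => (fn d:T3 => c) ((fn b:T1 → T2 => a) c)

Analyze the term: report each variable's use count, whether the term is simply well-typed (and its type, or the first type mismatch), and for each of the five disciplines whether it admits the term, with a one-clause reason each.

use counts: a ×1; c ×2; e (bound) ×0; d (bound) ×0; b (bound) ×0
order of uses: c, a, c
typing: well-typed at T1 → T1 → T2
ordered ✗ (repeated use of c ×2; e, d, b left unused)
linear ✗ (repeated use of c ×2; e, d, b left unused)
affine ✗ (repeated use of c ×2)
relevant ✗ (e, d, b left unused)
unrestricted ✓ (simply typable at T1 → T1 → T2; W, C, E all held)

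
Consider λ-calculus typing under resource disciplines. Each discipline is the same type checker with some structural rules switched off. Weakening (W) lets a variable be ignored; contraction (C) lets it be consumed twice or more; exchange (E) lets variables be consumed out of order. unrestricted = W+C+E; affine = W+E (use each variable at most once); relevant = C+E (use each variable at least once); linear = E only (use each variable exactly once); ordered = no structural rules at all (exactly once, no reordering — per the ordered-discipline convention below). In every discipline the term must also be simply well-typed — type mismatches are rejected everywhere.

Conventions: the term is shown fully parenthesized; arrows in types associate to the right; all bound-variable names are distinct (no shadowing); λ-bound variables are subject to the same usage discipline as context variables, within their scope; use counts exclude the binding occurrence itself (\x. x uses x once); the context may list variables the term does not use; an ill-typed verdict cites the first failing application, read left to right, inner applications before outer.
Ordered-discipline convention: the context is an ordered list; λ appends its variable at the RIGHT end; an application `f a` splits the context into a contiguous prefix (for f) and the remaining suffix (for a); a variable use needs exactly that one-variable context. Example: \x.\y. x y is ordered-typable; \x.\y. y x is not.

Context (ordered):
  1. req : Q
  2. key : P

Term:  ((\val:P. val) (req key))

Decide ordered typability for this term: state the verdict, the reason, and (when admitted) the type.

no — not simply typable
usage: req ×1; key ×1; val (λ-bound) ×1
use order (left to right): val, req, key
typing: ill-typed: can't apply a value of type Q
summary: ordered ✗, linear ✗, affine ✗, relevant ✗, unrestricted ✗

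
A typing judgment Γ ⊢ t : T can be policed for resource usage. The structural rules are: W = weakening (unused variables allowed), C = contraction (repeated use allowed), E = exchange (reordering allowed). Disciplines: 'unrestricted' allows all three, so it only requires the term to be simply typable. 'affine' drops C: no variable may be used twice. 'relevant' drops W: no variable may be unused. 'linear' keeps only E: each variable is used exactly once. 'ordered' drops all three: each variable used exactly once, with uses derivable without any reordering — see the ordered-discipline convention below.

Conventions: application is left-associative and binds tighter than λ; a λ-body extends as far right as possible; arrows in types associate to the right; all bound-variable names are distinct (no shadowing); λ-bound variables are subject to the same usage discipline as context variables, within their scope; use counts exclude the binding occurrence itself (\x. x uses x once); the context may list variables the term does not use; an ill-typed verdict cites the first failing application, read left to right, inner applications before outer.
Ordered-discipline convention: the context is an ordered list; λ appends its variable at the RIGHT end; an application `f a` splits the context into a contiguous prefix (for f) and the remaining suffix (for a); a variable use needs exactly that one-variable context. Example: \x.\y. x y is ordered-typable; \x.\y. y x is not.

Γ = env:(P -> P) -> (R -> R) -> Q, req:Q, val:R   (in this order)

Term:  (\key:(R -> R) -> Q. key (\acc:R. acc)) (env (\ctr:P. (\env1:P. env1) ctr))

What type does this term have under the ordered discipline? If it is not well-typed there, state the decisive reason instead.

not well-typed under ordered — req, val left unused
use counts: env: 1×; req: 0×; val: 0×; key [bound]: 1×; acc [bound]: 1×; ctr [bound]: 1×; env1 [bound]: 1×
use order (left to right): key, acc, env, env1, ctr
typing: ✓ — Q
across the five disciplines: ordered ✗; linear ✗; affine ✓; relevant ✗; unrestricted ✓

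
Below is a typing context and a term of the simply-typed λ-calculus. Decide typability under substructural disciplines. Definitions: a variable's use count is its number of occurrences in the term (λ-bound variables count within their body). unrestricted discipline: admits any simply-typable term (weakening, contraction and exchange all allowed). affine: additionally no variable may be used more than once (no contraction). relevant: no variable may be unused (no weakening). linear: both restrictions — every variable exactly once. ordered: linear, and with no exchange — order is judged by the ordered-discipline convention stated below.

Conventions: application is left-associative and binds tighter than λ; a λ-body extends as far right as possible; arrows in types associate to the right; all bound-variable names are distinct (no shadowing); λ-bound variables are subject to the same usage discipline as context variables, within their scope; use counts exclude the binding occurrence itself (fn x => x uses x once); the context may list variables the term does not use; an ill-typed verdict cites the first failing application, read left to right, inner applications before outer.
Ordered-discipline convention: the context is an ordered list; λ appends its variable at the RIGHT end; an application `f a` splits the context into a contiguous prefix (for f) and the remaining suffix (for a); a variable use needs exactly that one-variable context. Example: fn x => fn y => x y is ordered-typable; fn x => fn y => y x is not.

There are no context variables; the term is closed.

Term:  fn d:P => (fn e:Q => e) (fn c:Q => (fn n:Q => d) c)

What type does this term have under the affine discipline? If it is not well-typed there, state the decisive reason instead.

not well-typed under affine — the type mismatch rejects it
usage: d [bound] ×1; e [bound] ×1; c [bound] ×1; n [bound] ×0
uses in reading order: e, d, c
typing: ill-typed: an application expects Q but receives Q -> P
summary: ordered ✗, linear ✗, affine ✗, relevant ✗, unrestricted ✗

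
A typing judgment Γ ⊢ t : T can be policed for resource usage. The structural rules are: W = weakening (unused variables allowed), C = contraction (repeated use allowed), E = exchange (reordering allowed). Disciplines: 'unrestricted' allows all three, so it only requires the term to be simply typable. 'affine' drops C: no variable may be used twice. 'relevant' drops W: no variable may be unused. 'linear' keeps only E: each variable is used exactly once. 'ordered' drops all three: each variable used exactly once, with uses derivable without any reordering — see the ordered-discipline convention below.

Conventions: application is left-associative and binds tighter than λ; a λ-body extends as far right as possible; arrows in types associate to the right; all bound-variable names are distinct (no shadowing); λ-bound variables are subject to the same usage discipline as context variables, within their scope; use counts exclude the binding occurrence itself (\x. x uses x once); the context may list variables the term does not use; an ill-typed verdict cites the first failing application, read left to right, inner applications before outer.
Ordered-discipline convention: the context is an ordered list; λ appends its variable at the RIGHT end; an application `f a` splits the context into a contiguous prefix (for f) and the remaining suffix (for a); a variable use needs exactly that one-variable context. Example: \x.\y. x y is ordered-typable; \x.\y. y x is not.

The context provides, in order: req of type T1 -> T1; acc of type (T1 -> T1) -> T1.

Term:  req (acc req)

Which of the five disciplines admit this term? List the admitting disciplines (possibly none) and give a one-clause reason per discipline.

admitting disciplines: relevant, unrestricted
use counts: req: 2, acc: 1
use order (left to right): req, acc, req
typing: well-typed — term : T1
ordered: ✗, repeated use of req ×2
linear: ✗, repeated use of req ×2
affine: ✗, repeated use of req ×2
relevant: ✓, req, acc: all used, weakening unneeded
unrestricted: ✓, type-checks (T1) and nothing is barred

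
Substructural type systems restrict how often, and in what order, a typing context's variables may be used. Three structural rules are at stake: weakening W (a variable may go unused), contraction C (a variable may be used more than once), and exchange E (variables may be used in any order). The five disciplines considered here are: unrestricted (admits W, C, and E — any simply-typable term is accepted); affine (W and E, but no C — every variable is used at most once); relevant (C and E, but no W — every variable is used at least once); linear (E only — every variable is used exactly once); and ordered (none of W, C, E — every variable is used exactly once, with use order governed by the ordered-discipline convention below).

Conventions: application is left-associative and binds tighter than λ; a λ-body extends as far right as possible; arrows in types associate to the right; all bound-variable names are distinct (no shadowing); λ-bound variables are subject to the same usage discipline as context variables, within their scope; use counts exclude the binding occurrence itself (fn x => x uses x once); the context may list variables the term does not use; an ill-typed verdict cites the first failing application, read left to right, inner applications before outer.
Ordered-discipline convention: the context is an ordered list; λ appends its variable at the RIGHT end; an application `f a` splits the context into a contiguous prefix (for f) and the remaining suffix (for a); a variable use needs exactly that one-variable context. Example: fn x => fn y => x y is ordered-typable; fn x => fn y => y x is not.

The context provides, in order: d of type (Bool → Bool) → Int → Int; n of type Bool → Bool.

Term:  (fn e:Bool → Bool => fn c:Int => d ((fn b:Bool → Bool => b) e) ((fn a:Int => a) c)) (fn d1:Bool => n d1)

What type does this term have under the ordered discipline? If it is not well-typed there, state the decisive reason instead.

term : Int → Int
usage: d: 1×, n: 1×, e (bound): 1×, c (bound): 1×, b (bound): 1×, a (bound): 1×, d1 (bound): 1×
left-to-right use order: d, b, e, a, c, n, d1
typing: the term checks, with type Int → Int
per-discipline verdicts: ordered ✓; linear ✓; affine ✓; relevant ✓; unrestricted ✓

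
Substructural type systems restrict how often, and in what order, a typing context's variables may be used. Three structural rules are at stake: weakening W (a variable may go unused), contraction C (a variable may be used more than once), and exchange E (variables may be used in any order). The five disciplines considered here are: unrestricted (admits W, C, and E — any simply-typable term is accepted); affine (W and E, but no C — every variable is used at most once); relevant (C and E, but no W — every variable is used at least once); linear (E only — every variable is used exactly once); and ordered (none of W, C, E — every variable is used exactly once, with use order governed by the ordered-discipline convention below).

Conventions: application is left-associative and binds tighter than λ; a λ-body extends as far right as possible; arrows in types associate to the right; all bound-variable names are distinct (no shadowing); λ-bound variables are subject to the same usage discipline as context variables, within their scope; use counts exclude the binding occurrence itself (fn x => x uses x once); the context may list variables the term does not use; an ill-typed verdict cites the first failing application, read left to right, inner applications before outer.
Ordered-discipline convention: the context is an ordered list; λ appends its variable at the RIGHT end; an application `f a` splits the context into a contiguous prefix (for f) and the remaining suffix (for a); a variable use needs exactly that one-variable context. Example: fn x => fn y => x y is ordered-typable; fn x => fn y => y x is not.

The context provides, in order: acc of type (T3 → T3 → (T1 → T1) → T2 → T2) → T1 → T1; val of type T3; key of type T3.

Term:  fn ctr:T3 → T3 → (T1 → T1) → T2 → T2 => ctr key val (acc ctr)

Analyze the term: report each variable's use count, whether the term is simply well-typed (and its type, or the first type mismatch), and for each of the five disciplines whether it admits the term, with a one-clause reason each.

counts: acc: 1; val: 1; key: 1; ctr (λ-bound): 2
uses in reading order: ctr, key, val, acc, ctr
typing: well-typed at (T3 → T3 → (T1 → T1) → T2 → T2) → T2 → T2
ordered: ✗ — uses contraction: ctr ×2
linear: ✗ — uses contraction: ctr ×2
affine: ✗ — uses contraction: ctr ×2
relevant: ✓ — none of acc, val, key, ctr goes unused
unrestricted: ✓ — well-typed at (T3 → T3 → (T1 → T1) → T2 → T2) → T2 → T2; no restrictions here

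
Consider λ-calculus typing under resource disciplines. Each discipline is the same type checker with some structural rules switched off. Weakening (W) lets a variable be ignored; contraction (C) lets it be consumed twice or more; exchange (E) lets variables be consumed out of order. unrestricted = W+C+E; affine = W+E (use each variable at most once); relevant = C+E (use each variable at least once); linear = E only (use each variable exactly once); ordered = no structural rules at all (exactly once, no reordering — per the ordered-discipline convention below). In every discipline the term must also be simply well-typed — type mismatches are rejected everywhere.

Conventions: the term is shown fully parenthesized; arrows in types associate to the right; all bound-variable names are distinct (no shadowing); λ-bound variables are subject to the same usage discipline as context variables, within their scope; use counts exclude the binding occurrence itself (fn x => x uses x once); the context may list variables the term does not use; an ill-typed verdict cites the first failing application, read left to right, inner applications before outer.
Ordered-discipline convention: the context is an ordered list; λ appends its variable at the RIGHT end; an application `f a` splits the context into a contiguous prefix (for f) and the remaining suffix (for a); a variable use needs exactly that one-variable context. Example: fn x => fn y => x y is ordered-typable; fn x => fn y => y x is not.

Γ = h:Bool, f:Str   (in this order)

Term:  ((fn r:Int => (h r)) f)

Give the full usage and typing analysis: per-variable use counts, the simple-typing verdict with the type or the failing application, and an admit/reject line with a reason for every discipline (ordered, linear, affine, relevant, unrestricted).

variable uses: h: 1×; f: 1×; r (λ-bound): 1×
uses in reading order: h, r, f
typing: ill-typed: non-arrow in function slot: Bool
ordered ✗ (fails simple typing)
linear ✗ (a type mismatch blocks all five)
affine ✗ (the type mismatch rejects it)
relevant ✗ (not simply typable)
unrestricted ✗ (fails simple typing)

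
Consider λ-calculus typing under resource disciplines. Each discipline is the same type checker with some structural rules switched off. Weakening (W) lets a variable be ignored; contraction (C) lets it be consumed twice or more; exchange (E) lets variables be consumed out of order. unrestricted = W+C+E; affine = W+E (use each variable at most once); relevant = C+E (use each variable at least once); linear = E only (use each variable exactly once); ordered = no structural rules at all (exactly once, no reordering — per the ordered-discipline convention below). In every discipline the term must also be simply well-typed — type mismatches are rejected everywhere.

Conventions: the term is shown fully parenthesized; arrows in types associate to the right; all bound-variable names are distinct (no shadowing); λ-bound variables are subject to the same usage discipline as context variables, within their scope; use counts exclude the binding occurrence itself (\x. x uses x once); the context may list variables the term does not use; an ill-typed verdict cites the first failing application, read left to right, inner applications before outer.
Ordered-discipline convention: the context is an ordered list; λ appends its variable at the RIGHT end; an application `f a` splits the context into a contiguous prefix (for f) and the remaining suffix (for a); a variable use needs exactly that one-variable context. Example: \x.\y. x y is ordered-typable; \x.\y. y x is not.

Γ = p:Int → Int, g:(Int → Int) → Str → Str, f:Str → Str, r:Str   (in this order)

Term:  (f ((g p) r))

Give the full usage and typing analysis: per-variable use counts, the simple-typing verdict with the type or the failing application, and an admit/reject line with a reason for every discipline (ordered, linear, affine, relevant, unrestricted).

counts: p: 1; g: 1; f: 1; r: 1
left-to-right use order: f, g, p, r
typing: well-typed at Str
ordered ✗ (no contiguous prefix/suffix split fits f, g, p, r)
linear ✓ (each of p, g, f, r used exactly once)
affine ✓ (no duplicate uses among p, g, f, r)
relevant ✓ (every one of p, g, f, r appears)
unrestricted ✓ (type-checks (Str) and nothing is barred)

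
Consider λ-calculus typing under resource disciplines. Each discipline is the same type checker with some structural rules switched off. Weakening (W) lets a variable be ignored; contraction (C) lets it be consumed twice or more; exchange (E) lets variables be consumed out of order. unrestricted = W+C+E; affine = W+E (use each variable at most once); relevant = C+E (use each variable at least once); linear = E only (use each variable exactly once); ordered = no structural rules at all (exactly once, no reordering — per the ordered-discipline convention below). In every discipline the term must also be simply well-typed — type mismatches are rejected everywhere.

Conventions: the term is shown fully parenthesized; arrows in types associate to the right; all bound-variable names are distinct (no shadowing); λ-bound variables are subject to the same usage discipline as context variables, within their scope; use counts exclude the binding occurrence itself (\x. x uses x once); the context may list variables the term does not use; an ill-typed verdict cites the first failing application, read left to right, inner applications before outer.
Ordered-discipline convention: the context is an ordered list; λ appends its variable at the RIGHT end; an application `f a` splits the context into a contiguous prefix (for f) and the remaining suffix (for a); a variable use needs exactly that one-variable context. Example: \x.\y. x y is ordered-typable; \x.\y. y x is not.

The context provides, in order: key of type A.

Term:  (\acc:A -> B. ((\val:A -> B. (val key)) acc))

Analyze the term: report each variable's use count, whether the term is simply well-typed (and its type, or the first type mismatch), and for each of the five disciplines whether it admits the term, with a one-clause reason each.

variable uses: key=1; acc (bound)=1; val (bound)=1
use order (left to right): val, key, acc
typing: well-typed at (A -> B) -> B
ordered: ✗, use order val, key, acc needs exchange
linear: ✓, each of key, acc, val used exactly once
affine: ✓, key, acc, val: no repeats, contraction unneeded
relevant: ✓, every one of key, acc, val appears
unrestricted: ✓, simply typable at (A -> B) -> B; W, C, E all held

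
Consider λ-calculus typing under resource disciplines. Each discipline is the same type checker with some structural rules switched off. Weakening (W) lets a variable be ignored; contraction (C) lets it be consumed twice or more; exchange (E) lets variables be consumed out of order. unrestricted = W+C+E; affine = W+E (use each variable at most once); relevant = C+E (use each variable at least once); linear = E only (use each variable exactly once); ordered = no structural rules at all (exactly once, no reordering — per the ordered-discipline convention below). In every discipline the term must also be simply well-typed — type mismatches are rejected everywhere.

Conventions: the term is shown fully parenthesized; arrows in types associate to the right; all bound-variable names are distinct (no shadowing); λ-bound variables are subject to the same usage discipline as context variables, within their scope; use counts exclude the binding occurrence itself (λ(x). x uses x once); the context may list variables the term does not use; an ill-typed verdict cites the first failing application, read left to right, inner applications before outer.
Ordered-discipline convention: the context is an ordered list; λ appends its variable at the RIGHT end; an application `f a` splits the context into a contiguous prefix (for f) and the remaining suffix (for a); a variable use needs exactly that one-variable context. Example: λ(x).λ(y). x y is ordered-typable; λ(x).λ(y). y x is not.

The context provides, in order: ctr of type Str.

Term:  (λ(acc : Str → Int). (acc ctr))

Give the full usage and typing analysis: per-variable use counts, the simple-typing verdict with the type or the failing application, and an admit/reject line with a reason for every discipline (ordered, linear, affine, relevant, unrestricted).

counts: ctr: 1×, acc (bound): 1×
left-to-right use order: acc, ctr
typing: the term checks, with type (Str → Int) → Int
ordered: ✗, use order acc, ctr needs exchange
linear: ✓, each of ctr, acc used exactly once
affine: ✓, ctr, acc: no repeats, contraction unneeded
relevant: ✓, ctr, acc: all used, weakening unneeded
unrestricted: ✓, well-typed at (Str → Int) → Int; no restrictions here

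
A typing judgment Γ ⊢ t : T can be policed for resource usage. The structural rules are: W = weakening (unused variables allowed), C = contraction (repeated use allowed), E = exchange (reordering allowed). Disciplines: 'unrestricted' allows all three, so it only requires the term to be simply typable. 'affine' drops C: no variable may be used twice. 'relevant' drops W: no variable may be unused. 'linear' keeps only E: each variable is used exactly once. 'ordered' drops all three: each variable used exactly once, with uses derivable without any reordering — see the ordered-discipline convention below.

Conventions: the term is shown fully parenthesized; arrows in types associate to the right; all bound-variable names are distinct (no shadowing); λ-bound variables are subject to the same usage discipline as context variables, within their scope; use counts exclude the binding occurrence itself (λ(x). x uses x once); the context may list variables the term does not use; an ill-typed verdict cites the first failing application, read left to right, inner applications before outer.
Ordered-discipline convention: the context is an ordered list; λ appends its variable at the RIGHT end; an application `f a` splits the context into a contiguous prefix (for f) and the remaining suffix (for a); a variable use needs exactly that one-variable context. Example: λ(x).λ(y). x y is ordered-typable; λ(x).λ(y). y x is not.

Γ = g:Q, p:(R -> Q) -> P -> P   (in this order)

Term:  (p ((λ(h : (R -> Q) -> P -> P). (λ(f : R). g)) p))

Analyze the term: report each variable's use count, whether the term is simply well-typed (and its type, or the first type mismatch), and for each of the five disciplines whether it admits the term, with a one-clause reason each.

usage: g ×1; p ×2; h (λ-bound) ×0; f (λ-bound) ×0
uses in reading order: p, g, p
typing: the term checks, with type P -> P
ordered: ✗ — uses contraction: p ×2; h, f left unused
linear: ✗ — uses contraction: p ×2; h, f left unused
affine: ✗ — uses contraction: p ×2
relevant: ✗ — h, f left unused
unrestricted: ✓ — typability at P -> P is all that's needed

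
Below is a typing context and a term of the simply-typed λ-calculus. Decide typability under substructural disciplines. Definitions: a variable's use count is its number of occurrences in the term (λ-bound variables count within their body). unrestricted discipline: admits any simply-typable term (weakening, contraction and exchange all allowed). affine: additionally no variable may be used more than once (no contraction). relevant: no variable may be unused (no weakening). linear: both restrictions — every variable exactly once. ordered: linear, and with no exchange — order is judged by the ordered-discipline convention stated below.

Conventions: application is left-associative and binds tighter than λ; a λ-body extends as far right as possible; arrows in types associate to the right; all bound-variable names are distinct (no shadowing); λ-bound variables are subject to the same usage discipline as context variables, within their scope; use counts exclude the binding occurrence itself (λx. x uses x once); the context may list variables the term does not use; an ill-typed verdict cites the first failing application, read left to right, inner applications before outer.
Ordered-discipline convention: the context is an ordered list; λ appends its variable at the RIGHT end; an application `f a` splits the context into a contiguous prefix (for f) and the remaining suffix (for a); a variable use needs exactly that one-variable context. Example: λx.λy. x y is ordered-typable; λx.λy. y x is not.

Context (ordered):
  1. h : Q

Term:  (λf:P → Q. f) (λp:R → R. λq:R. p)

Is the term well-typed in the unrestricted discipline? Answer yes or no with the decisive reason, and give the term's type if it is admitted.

no — the type mismatch rejects it
variable uses: h ×0; f (bound) ×1; p (bound) ×1; q (bound) ×0
order of uses: f, p
typing: ill-typed: an argument (R → R) → R → R → R mismatches the expected P → Q
summary: ordered ✗, linear ✗, affine ✗, relevant ✗, unrestricted ✗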